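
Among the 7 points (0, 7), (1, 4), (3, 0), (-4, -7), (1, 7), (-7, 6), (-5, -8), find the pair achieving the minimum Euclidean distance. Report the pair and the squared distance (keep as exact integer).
Pair = ((0, 7), (1, 7)); squared distance = 1

Compute all C(7, 2) = 21 pairwise squared distances (x_i − x_j)² + (y_i − y_j)². The minimum is 1, attained by the pair ((0, 7), (1, 7)).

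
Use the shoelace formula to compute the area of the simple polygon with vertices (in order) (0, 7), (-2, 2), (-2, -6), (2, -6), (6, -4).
Area = 62

Shoelace formula: Area = (1/2) |Σ_i (x_i · y_{i+1} − x_{i+1} · y_i)| (indices mod n). Compute each cross term:
  (0)(2) − (-2)(7) = 14
  (-2)(-6) − (-2)(2) = 16
  (-2)(-6) − (2)(-6) = 24
  (2)(-4) − (6)(-6) = 28
  (6)(7) − (0)(-4) = 42
Sum = 124, so (signed) Area = 124/2 = 62, |Area| = 62.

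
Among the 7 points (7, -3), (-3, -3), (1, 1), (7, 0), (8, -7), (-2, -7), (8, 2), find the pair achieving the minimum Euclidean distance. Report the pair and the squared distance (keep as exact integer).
Pair = ((7, 0), (8, 2)); squared distance = 5

Compute all C(7, 2) = 21 pairwise squared distances (x_i − x_j)² + (y_i − y_j)². The minimum is 5, attained by the pair ((7, 0), (8, 2)).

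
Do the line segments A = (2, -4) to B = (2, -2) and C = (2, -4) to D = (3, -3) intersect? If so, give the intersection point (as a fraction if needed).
Yes; intersection at (2, -4) (t = 0 on AB, s = 0 on CD)

Parametrize AB as A + t(B − A) = (2 + 0 t, -4 + 2 t) and CD as C + s(D − C) = (2 + 1 s, -4 + 1 s). Solve the linear system for (t, s). Determinant = 2 ≠ 0, so a unique intersection of the containing lines exists. Solution: t = 0, s = 0 — both in [0, 1], so the segments cross. Intersection point: (2, -4).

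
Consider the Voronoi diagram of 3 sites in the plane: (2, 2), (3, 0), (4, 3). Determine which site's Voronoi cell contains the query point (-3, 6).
Nearest site = (2, 2)

The Voronoi cell of site s contains exactly those query points closer to s than to any other site. Compute squared distances from q = (-3, 6) to each site:
  (2 − -3)² + (2 − 6)² = 41
  (4 − -3)² + (3 − 6)² = 58
  (3 − -3)² + (0 − 6)² = 72
Minimum is attained by (2, 2), so q lies in its Voronoi cell.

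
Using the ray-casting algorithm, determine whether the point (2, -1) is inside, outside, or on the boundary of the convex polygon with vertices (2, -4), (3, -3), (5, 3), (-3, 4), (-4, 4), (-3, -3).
The point (2, -1) lies strictly inside the polygon

Cast a horizontal ray to the right from the query point and count how many polygon edges it crosses (each edge strictly once or zero times, handled with the usual half-open convention). 
Parity of crossings → odd ⇒ inside.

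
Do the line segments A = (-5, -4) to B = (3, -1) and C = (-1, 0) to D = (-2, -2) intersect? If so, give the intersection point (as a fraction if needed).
No (intersection of containing lines falls outside at least one segment)

Parametrize and solve: t = 4/13, s = 20/13. At least one of these is outside [0, 1], so the segments do not intersect.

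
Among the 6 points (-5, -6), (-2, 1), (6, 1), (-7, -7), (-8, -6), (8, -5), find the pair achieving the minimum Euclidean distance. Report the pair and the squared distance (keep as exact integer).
Pair = ((-7, -7), (-8, -6)); squared distance = 2

Compute all C(6, 2) = 15 pairwise squared distances (x_i − x_j)² + (y_i − y_j)². The minimum is 2, attained by the pair ((-7, -7), (-8, -6)).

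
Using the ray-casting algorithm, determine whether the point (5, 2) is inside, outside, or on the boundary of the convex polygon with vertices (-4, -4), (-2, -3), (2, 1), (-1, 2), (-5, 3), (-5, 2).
The point (5, 2) lies strictly outside the polygon

Cast a horizontal ray to the right from the query point and count how many polygon edges it crosses (each edge strictly once or zero times, handled with the usual half-open convention). 
Parity of crossings → even ⇒ outside.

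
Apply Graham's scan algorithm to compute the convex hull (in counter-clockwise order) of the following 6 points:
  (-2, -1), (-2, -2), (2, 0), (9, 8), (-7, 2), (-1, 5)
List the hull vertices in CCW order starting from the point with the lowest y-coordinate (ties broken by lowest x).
Hull (CCW) = [(-2, -2), (2, 0), (9, 8), (-1, 5), (-7, 2)]

Graham scan procedure:
  1. Find the pivot p₀ = point with lowest y (tie → lowest x): (-2, -2).
  2. Sort the remaining points by polar angle around p₀.
  3. Walk through sorted points, maintaining a stack; pop the top while the last three entries make a non-left turn (cross product ≤ 0).
  4. Final stack is the convex hull in CCW order: (-2, -2), (2, 0), (9, 8), (-1, 5), (-7, 2).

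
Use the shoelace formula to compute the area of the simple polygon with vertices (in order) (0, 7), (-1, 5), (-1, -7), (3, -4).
Area = 65/2

Shoelace formula: Area = (1/2) |Σ_i (x_i · y_{i+1} − x_{i+1} · y_i)| (indices mod n). Compute each cross term:
  (0)(5) − (-1)(7) = 7
  (-1)(-7) − (-1)(5) = 12
  (-1)(-4) − (3)(-7) = 25
  (3)(7) − (0)(-4) = 21
Sum = 65, so (signed) Area = 65/2 = 65/2, |Area| = 65/2.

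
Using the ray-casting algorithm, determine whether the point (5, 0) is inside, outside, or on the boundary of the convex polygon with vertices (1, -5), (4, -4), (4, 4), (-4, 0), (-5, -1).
The point (5, 0) lies strictly outside the polygon

Cast a horizontal ray to the right from the query point and count how many polygon edges it crosses (each edge strictly once or zero times, handled with the usual half-open convention). 
Parity of crossings → even ⇒ outside.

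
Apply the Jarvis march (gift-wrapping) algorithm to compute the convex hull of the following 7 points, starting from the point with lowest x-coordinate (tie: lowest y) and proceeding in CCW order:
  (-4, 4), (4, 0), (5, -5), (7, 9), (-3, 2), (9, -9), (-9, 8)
Hull (CCW) = [(-9, 8), (-3, 2), (9, -9), (7, 9)]

Jarvis march: at each step, from the current hull vertex p, select the next vertex q as the point such that every other point lies strictly to the left of (or on) the directed line p → q. (Equivalently: for every other point r, the cross product (q − p) × (r − p) ≥ 0.)
Starting point (lowest x, tie lowest y): (-9, 8). Wrap until returning to start. Resulting hull: (-9, 8), (-3, 2), (9, -9), (7, 9).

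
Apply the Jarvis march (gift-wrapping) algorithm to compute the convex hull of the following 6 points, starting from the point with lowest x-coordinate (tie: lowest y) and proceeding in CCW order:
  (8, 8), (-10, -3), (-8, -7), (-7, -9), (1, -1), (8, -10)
Hull (CCW) = [(-10, -3), (-7, -9), (8, -10), (8, 8)]

Jarvis march: at each step, from the current hull vertex p, select the next vertex q as the point such that every other point lies strictly to the left of (or on) the directed line p → q. (Equivalently: for every other point r, the cross product (q − p) × (r − p) ≥ 0.)
Starting point (lowest x, tie lowest y): (-10, -3). Wrap until returning to start. Resulting hull: (-10, -3), (-7, -9), (8, -10), (8, 8).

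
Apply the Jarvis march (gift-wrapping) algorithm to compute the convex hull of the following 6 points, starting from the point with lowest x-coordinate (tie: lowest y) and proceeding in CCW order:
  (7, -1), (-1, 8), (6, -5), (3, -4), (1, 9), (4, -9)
Hull (CCW) = [(-1, 8), (4, -9), (6, -5), (7, -1), (1, 9)]

Jarvis march: at each step, from the current hull vertex p, select the next vertex q as the point such that every other point lies strictly to the left of (or on) the directed line p → q. (Equivalently: for every other point r, the cross product (q − p) × (r − p) ≥ 0.)
Starting point (lowest x, tie lowest y): (-1, 8). Wrap until returning to start. Resulting hull: (-1, 8), (4, -9), (6, -5), (7, -1), (1, 9).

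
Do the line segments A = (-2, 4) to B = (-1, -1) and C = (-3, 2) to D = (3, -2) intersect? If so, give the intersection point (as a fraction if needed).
Yes; intersection at (-18/13, 12/13) (t = 8/13 on AB, s = 7/26 on CD)

Parametrize AB as A + t(B − A) = (-2 + 1 t, 4 + -5 t) and CD as C + s(D − C) = (-3 + 6 s, 2 + -4 s). Solve the linear system for (t, s). Determinant = -26 ≠ 0, so a unique intersection of the containing lines exists. Solution: t = 8/13, s = 7/26 — both in [0, 1], so the segments cross. Intersection point: (-18/13, 12/13).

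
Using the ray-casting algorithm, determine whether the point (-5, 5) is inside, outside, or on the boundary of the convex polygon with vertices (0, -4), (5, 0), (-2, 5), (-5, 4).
The point (-5, 5) lies strictly outside the polygon

Cast a horizontal ray to the right from the query point and count how many polygon edges it crosses (each edge strictly once or zero times, handled with the usual half-open convention). 
Parity of crossings → even ⇒ outside.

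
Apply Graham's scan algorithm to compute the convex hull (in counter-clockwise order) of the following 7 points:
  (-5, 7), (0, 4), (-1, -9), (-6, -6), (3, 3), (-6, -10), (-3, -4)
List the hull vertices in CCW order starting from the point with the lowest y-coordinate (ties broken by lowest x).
Hull (CCW) = [(-6, -10), (-1, -9), (3, 3), (-5, 7), (-6, -6)]

Graham scan procedure:
  1. Find the pivot p₀ = point with lowest y (tie → lowest x): (-6, -10).
  2. Sort the remaining points by polar angle around p₀.
  3. Walk through sorted points, maintaining a stack; pop the top while the last three entries make a non-left turn (cross product ≤ 0).
  4. Final stack is the convex hull in CCW order: (-6, -10), (-1, -9), (3, 3), (-5, 7), (-6, -6).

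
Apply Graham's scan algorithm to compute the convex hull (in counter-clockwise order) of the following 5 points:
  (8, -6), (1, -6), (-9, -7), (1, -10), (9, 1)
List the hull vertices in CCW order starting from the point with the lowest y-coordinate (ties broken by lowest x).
Hull (CCW) = [(1, -10), (8, -6), (9, 1), (-9, -7)]

Graham scan procedure:
  1. Find the pivot p₀ = point with lowest y (tie → lowest x): (1, -10).
  2. Sort the remaining points by polar angle around p₀.
  3. Walk through sorted points, maintaining a stack; pop the top while the last three entries make a non-left turn (cross product ≤ 0).
  4. Final stack is the convex hull in CCW order: (1, -10), (8, -6), (9, 1), (-9, -7).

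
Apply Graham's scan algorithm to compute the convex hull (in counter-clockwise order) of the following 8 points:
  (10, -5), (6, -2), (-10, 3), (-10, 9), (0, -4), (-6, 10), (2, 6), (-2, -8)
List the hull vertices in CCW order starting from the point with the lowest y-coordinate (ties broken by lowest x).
Hull (CCW) = [(-2, -8), (10, -5), (2, 6), (-6, 10), (-10, 9), (-10, 3)]

Graham scan procedure:
  1. Find the pivot p₀ = point with lowest y (tie → lowest x): (-2, -8).
  2. Sort the remaining points by polar angle around p₀.
  3. Walk through sorted points, maintaining a stack; pop the top while the last three entries make a non-left turn (cross product ≤ 0).
  4. Final stack is the convex hull in CCW order: (-2, -8), (10, -5), (2, 6), (-6, 10), (-10, 9), (-10, 3).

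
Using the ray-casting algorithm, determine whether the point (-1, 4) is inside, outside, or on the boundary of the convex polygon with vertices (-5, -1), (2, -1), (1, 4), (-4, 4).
The point (-1, 4) lies on the polygon boundary

Boundary check: the query satisfies the collinearity and bounding-box conditions for some polygon edge, so it lies exactly on the boundary.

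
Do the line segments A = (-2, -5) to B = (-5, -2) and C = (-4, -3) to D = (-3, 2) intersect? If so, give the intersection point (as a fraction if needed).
Yes; intersection at (-4, -3) (t = 2/3 on AB, s = 0 on CD)

Parametrize AB as A + t(B − A) = (-2 + -3 t, -5 + 3 t) and CD as C + s(D − C) = (-4 + 1 s, -3 + 5 s). Solve the linear system for (t, s). Determinant = 18 ≠ 0, so a unique intersection of the containing lines exists. Solution: t = 2/3, s = 0 — both in [0, 1], so the segments cross. Intersection point: (-4, -3).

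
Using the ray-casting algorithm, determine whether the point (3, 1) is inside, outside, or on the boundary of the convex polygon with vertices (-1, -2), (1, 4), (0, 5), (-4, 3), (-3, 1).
The point (3, 1) lies strictly outside the polygon

Cast a horizontal ray to the right from the query point and count how many polygon edges it crosses (each edge strictly once or zero times, handled with the usual half-open convention). 
Parity of crossings → even ⇒ outside.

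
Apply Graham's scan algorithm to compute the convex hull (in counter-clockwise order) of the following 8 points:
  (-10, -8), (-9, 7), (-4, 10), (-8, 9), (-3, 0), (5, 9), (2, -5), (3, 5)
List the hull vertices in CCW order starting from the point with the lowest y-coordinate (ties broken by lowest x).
Hull (CCW) = [(-10, -8), (2, -5), (5, 9), (-4, 10), (-8, 9), (-9, 7)]

Graham scan procedure:
  1. Find the pivot p₀ = point with lowest y (tie → lowest x): (-10, -8).
  2. Sort the remaining points by polar angle around p₀.
  3. Walk through sorted points, maintaining a stack; pop the top while the last three entries make a non-left turn (cross product ≤ 0).
  4. Final stack is the convex hull in CCW order: (-10, -8), (2, -5), (5, 9), (-4, 10), (-8, 9), (-9, 7).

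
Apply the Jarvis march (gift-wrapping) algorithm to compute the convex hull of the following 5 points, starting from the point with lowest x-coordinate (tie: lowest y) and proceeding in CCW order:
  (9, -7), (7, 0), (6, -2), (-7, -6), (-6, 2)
Hull (CCW) = [(-7, -6), (9, -7), (7, 0), (-6, 2)]

Jarvis march: at each step, from the current hull vertex p, select the next vertex q as the point such that every other point lies strictly to the left of (or on) the directed line p → q. (Equivalently: for every other point r, the cross product (q − p) × (r − p) ≥ 0.)
Starting point (lowest x, tie lowest y): (-7, -6). Wrap until returning to start. Resulting hull: (-7, -6), (9, -7), (7, 0), (-6, 2).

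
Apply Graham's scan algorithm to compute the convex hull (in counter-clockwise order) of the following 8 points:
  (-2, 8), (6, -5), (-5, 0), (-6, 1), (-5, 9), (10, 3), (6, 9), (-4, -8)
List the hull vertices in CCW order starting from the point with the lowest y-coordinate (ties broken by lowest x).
Hull (CCW) = [(-4, -8), (6, -5), (10, 3), (6, 9), (-5, 9), (-6, 1)]

Graham scan procedure:
  1. Find the pivot p₀ = point with lowest y (tie → lowest x): (-4, -8).
  2. Sort the remaining points by polar angle around p₀.
  3. Walk through sorted points, maintaining a stack; pop the top while the last three entries make a non-left turn (cross product ≤ 0).
  4. Final stack is the convex hull in CCW order: (-4, -8), (6, -5), (10, 3), (6, 9), (-5, 9), (-6, 1).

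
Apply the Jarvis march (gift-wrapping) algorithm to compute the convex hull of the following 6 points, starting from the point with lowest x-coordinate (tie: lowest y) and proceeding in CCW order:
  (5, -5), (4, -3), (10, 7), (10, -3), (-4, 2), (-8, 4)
Hull (CCW) = [(-8, 4), (5, -5), (10, -3), (10, 7)]

Jarvis march: at each step, from the current hull vertex p, select the next vertex q as the point such that every other point lies strictly to the left of (or on) the directed line p → q. (Equivalently: for every other point r, the cross product (q − p) × (r − p) ≥ 0.)
Starting point (lowest x, tie lowest y): (-8, 4). Wrap until returning to start. Resulting hull: (-8, 4), (5, -5), (10, -3), (10, 7).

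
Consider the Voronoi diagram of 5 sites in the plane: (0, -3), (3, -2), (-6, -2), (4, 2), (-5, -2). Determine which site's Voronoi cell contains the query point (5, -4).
Nearest site = (3, -2)

The Voronoi cell of site s contains exactly those query points closer to s than to any other site. Compute squared distances from q = (5, -4) to each site:
  (3 − 5)² + (-2 − -4)² = 8
  (0 − 5)² + (-3 − -4)² = 26
  (4 − 5)² + (2 − -4)² = 37
  (-5 − 5)² + (-2 − -4)² = 104
  (-6 − 5)² + (-2 − -4)² = 125
Minimum is attained by (3, -2), so q lies in its Voronoi cell.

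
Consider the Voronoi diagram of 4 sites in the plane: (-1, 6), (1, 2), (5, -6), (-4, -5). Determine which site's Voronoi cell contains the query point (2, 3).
Nearest site = (1, 2)

The Voronoi cell of site s contains exactly those query points closer to s than to any other site. Compute squared distances from q = (2, 3) to each site:
  (1 − 2)² + (2 − 3)² = 2
  (-1 − 2)² + (6 − 3)² = 18
  (5 − 2)² + (-6 − 3)² = 90
  (-4 − 2)² + (-5 − 3)² = 100
Minimum is attained by (1, 2), so q lies in its Voronoi cell.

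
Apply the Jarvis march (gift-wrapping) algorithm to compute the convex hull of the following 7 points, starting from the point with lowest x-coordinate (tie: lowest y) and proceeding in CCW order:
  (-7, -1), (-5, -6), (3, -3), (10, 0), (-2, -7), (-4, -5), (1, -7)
Hull (CCW) = [(-7, -1), (-5, -6), (-2, -7), (1, -7), (10, 0)]

Jarvis march: at each step, from the current hull vertex p, select the next vertex q as the point such that every other point lies strictly to the left of (or on) the directed line p → q. (Equivalently: for every other point r, the cross product (q − p) × (r − p) ≥ 0.)
Starting point (lowest x, tie lowest y): (-7, -1). Wrap until returning to start. Resulting hull: (-7, -1), (-5, -6), (-2, -7), (1, -7), (10, 0).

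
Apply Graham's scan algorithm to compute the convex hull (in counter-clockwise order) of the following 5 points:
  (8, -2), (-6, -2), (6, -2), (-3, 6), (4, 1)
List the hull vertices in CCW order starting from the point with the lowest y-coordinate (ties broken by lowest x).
Hull (CCW) = [(-6, -2), (8, -2), (4, 1), (-3, 6)]

Graham scan procedure:
  1. Find the pivot p₀ = point with lowest y (tie → lowest x): (-6, -2).
  2. Sort the remaining points by polar angle around p₀.
  3. Walk through sorted points, maintaining a stack; pop the top while the last three entries make a non-left turn (cross product ≤ 0).
  4. Final stack is the convex hull in CCW order: (-6, -2), (8, -2), (4, 1), (-3, 6).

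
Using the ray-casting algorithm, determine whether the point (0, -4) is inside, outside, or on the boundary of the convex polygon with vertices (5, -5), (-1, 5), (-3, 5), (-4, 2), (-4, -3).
The point (0, -4) lies strictly outside the polygon

Cast a horizontal ray to the right from the query point and count how many polygon edges it crosses (each edge strictly once or zero times, handled with the usual half-open convention). 
Parity of crossings → even ⇒ outside.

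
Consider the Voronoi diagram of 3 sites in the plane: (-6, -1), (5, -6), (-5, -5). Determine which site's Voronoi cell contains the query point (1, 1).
Nearest site = (-6, -1)

The Voronoi cell of site s contains exactly those query points closer to s than to any other site. Compute squared distances from q = (1, 1) to each site:
  (-6 − 1)² + (-1 − 1)² = 53
  (5 − 1)² + (-6 − 1)² = 65
  (-5 − 1)² + (-5 − 1)² = 72
Minimum is attained by (-6, -1), so q lies in its Voronoi cell.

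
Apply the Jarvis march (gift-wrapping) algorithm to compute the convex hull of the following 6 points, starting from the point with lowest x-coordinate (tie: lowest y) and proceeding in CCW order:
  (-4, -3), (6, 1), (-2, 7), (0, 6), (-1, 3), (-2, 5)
Hull (CCW) = [(-4, -3), (6, 1), (0, 6), (-2, 7)]

Jarvis march: at each step, from the current hull vertex p, select the next vertex q as the point such that every other point lies strictly to the left of (or on) the directed line p → q. (Equivalently: for every other point r, the cross product (q − p) × (r − p) ≥ 0.)
Starting point (lowest x, tie lowest y): (-4, -3). Wrap until returning to start. Resulting hull: (-4, -3), (6, 1), (0, 6), (-2, 7).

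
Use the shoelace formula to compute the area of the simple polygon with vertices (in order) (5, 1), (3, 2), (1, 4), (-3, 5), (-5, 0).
Area = 27

Shoelace formula: Area = (1/2) |Σ_i (x_i · y_{i+1} − x_{i+1} · y_i)| (indices mod n). Compute each cross term:
  (5)(2) − (3)(1) = 7
  (3)(4) − (1)(2) = 10
  (1)(5) − (-3)(4) = 17
  (-3)(0) − (-5)(5) = 25
  (-5)(1) − (5)(0) = -5
Sum = 54, so (signed) Area = 54/2 = 27, |Area| = 27.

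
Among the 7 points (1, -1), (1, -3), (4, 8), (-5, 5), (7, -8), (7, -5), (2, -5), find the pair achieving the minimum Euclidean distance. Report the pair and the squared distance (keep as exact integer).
Pair = ((1, -1), (1, -3)); squared distance = 4

Compute all C(7, 2) = 21 pairwise squared distances (x_i − x_j)² + (y_i − y_j)². The minimum is 4, attained by the pair ((1, -1), (1, -3)).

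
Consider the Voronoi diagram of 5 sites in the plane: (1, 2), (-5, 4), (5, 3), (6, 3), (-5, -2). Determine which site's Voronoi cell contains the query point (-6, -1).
Nearest site = (-5, -2)

The Voronoi cell of site s contains exactly those query points closer to s than to any other site. Compute squared distances from q = (-6, -1) to each site:
  (-5 − -6)² + (-2 − -1)² = 2
  (-5 − -6)² + (4 − -1)² = 26
  (1 − -6)² + (2 − -1)² = 58
  (5 − -6)² + (3 − -1)² = 137
  (6 − -6)² + (3 − -1)² = 160
Minimum is attained by (-5, -2), so q lies in its Voronoi cell.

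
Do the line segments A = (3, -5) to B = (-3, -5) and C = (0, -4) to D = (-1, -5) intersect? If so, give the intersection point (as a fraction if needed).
Yes; intersection at (-1, -5) (t = 2/3 on AB, s = 1 on CD)

Parametrize AB as A + t(B − A) = (3 + -6 t, -5 + 0 t) and CD as C + s(D − C) = (0 + -1 s, -4 + -1 s). Solve the linear system for (t, s). Determinant = -6 ≠ 0, so a unique intersection of the containing lines exists. Solution: t = 2/3, s = 1 — both in [0, 1], so the segments cross. Intersection point: (-1, -5).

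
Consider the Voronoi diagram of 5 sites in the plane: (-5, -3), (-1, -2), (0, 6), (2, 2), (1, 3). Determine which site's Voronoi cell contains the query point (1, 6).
Nearest site = (0, 6)

The Voronoi cell of site s contains exactly those query points closer to s than to any other site. Compute squared distances from q = (1, 6) to each site:
  (0 − 1)² + (6 − 6)² = 1
  (1 − 1)² + (3 − 6)² = 9
  (2 − 1)² + (2 − 6)² = 17
  (-1 − 1)² + (-2 − 6)² = 68
  (-5 − 1)² + (-3 − 6)² = 117
Minimum is attained by (0, 6), so q lies in its Voronoi cell.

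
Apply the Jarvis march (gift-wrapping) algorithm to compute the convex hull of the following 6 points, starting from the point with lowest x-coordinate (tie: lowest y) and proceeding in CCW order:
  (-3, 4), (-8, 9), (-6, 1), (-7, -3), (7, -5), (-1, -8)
Hull (CCW) = [(-8, 9), (-7, -3), (-1, -8), (7, -5)]

Jarvis march: at each step, from the current hull vertex p, select the next vertex q as the point such that every other point lies strictly to the left of (or on) the directed line p → q. (Equivalently: for every other point r, the cross product (q − p) × (r − p) ≥ 0.)
Starting point (lowest x, tie lowest y): (-8, 9). Wrap until returning to start. Resulting hull: (-8, 9), (-7, -3), (-1, -8), (7, -5).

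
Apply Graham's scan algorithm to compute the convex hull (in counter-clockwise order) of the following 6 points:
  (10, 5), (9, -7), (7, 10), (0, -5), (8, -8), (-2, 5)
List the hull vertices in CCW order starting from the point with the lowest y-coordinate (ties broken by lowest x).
Hull (CCW) = [(8, -8), (9, -7), (10, 5), (7, 10), (-2, 5), (0, -5)]

Graham scan procedure:
  1. Find the pivot p₀ = point with lowest y (tie → lowest x): (8, -8).
  2. Sort the remaining points by polar angle around p₀.
  3. Walk through sorted points, maintaining a stack; pop the top while the last three entries make a non-left turn (cross product ≤ 0).
  4. Final stack is the convex hull in CCW order: (8, -8), (9, -7), (10, 5), (7, 10), (-2, 5), (0, -5).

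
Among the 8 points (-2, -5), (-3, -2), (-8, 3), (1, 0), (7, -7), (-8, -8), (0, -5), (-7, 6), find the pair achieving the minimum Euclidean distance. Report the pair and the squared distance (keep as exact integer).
Pair = ((-2, -5), (0, -5)); squared distance = 4

Compute all C(8, 2) = 28 pairwise squared distances (x_i − x_j)² + (y_i − y_j)². The minimum is 4, attained by the pair ((-2, -5), (0, -5)).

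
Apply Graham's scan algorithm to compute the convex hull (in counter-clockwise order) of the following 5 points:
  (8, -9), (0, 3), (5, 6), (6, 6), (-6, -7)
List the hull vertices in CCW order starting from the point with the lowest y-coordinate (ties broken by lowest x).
Hull (CCW) = [(8, -9), (6, 6), (5, 6), (0, 3), (-6, -7)]

Graham scan procedure:
  1. Find the pivot p₀ = point with lowest y (tie → lowest x): (8, -9).
  2. Sort the remaining points by polar angle around p₀.
  3. Walk through sorted points, maintaining a stack; pop the top while the last three entries make a non-left turn (cross product ≤ 0).
  4. Final stack is the convex hull in CCW order: (8, -9), (6, 6), (5, 6), (0, 3), (-6, -7).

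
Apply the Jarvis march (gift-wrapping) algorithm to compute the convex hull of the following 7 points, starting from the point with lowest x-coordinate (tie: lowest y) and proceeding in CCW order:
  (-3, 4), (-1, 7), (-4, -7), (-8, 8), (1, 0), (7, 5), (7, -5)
Hull (CCW) = [(-8, 8), (-4, -7), (7, -5), (7, 5), (-1, 7)]

Jarvis march: at each step, from the current hull vertex p, select the next vertex q as the point such that every other point lies strictly to the left of (or on) the directed line p → q. (Equivalently: for every other point r, the cross product (q − p) × (r − p) ≥ 0.)
Starting point (lowest x, tie lowest y): (-8, 8). Wrap until returning to start. Resulting hull: (-8, 8), (-4, -7), (7, -5), (7, 5), (-1, 7).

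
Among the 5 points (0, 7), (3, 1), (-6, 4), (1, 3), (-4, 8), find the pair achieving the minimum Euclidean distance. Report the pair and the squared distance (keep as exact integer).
Pair = ((3, 1), (1, 3)); squared distance = 8

Compute all C(5, 2) = 10 pairwise squared distances (x_i − x_j)² + (y_i − y_j)². The minimum is 8, attained by the pair ((3, 1), (1, 3)).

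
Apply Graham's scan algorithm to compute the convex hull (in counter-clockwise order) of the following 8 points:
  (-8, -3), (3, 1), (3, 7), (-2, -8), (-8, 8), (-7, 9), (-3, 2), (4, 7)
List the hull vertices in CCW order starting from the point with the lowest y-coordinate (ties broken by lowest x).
Hull (CCW) = [(-2, -8), (3, 1), (4, 7), (-7, 9), (-8, 8), (-8, -3)]

Graham scan procedure:
  1. Find the pivot p₀ = point with lowest y (tie → lowest x): (-2, -8).
  2. Sort the remaining points by polar angle around p₀.
  3. Walk through sorted points, maintaining a stack; pop the top while the last three entries make a non-left turn (cross product ≤ 0).
  4. Final stack is the convex hull in CCW order: (-2, -8), (3, 1), (4, 7), (-7, 9), (-8, 8), (-8, -3).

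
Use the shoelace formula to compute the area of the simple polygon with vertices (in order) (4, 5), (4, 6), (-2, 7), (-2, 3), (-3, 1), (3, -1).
Area = 39

Shoelace formula: Area = (1/2) |Σ_i (x_i · y_{i+1} − x_{i+1} · y_i)| (indices mod n). Compute each cross term:
  (4)(6) − (4)(5) = 4
  (4)(7) − (-2)(6) = 40
  (-2)(3) − (-2)(7) = 8
  (-2)(1) − (-3)(3) = 7
  (-3)(-1) − (3)(1) = 0
  (3)(5) − (4)(-1) = 19
Sum = 78, so (signed) Area = 78/2 = 39, |Area| = 39.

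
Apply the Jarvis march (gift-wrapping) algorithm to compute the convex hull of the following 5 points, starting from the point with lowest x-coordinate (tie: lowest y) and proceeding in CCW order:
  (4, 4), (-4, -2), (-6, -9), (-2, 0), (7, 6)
Hull (CCW) = [(-6, -9), (7, 6), (-2, 0), (-4, -2)]

Jarvis march: at each step, from the current hull vertex p, select the next vertex q as the point such that every other point lies strictly to the left of (or on) the directed line p → q. (Equivalently: for every other point r, the cross product (q − p) × (r − p) ≥ 0.)
Starting point (lowest x, tie lowest y): (-6, -9). Wrap until returning to start. Resulting hull: (-6, -9), (7, 6), (-2, 0), (-4, -2).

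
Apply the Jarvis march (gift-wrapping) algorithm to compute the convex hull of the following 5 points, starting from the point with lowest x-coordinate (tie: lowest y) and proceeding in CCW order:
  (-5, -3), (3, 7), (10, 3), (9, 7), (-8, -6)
Hull (CCW) = [(-8, -6), (10, 3), (9, 7), (3, 7)]

Jarvis march: at each step, from the current hull vertex p, select the next vertex q as the point such that every other point lies strictly to the left of (or on) the directed line p → q. (Equivalently: for every other point r, the cross product (q − p) × (r − p) ≥ 0.)
Starting point (lowest x, tie lowest y): (-8, -6). Wrap until returning to start. Resulting hull: (-8, -6), (10, 3), (9, 7), (3, 7).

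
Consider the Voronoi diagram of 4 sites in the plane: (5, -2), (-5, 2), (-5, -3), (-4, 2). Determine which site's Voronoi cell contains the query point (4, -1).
Nearest site = (5, -2)

The Voronoi cell of site s contains exactly those query points closer to s than to any other site. Compute squared distances from q = (4, -1) to each site:
  (5 − 4)² + (-2 − -1)² = 2
  (-4 − 4)² + (2 − -1)² = 73
  (-5 − 4)² + (-3 − -1)² = 85
  (-5 − 4)² + (2 − -1)² = 90
Minimum is attained by (5, -2), so q lies in its Voronoi cell.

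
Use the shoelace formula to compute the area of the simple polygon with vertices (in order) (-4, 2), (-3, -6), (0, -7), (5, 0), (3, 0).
Area = 46

Shoelace formula: Area = (1/2) |Σ_i (x_i · y_{i+1} − x_{i+1} · y_i)| (indices mod n). Compute each cross term:
  (-4)(-6) − (-3)(2) = 30
  (-3)(-7) − (0)(-6) = 21
  (0)(0) − (5)(-7) = 35
  (5)(0) − (3)(0) = 0
  (3)(2) − (-4)(0) = 6
Sum = 92, so (signed) Area = 92/2 = 46, |Area| = 46.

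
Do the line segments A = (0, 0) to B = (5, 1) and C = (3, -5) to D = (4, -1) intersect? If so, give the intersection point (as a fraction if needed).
No (intersection of containing lines falls outside at least one segment)

Parametrize and solve: t = 17/19, s = 28/19. At least one of these is outside [0, 1], so the segments do not intersect.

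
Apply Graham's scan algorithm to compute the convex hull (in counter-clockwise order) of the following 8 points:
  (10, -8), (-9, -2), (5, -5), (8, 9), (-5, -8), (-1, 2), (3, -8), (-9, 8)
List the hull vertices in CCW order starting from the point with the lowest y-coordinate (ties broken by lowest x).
Hull (CCW) = [(-5, -8), (10, -8), (8, 9), (-9, 8), (-9, -2)]

Graham scan procedure:
  1. Find the pivot p₀ = point with lowest y (tie → lowest x): (-5, -8).
  2. Sort the remaining points by polar angle around p₀.
  3. Walk through sorted points, maintaining a stack; pop the top while the last three entries make a non-left turn (cross product ≤ 0).
  4. Final stack is the convex hull in CCW order: (-5, -8), (10, -8), (8, 9), (-9, 8), (-9, -2).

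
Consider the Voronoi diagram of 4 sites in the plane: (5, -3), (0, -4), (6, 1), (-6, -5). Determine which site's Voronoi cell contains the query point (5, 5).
Nearest site = (6, 1)

The Voronoi cell of site s contains exactly those query points closer to s than to any other site. Compute squared distances from q = (5, 5) to each site:
  (6 − 5)² + (1 − 5)² = 17
  (5 − 5)² + (-3 − 5)² = 64
  (0 − 5)² + (-4 − 5)² = 106
  (-6 − 5)² + (-5 − 5)² = 221
Minimum is attained by (6, 1), so q lies in its Voronoi cell.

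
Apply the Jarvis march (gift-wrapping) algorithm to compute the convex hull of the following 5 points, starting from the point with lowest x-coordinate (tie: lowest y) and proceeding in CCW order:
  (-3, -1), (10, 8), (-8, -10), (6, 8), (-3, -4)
Hull (CCW) = [(-8, -10), (10, 8), (6, 8), (-3, -1)]

Jarvis march: at each step, from the current hull vertex p, select the next vertex q as the point such that every other point lies strictly to the left of (or on) the directed line p → q. (Equivalently: for every other point r, the cross product (q − p) × (r − p) ≥ 0.)
Starting point (lowest x, tie lowest y): (-8, -10). Wrap until returning to start. Resulting hull: (-8, -10), (10, 8), (6, 8), (-3, -1).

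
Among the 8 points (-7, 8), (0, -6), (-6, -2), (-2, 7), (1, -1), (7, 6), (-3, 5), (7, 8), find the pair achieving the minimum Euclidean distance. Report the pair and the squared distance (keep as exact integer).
Pair = ((7, 6), (7, 8)); squared distance = 4

Compute all C(8, 2) = 28 pairwise squared distances (x_i − x_j)² + (y_i − y_j)². The minimum is 4, attained by the pair ((7, 6), (7, 8)).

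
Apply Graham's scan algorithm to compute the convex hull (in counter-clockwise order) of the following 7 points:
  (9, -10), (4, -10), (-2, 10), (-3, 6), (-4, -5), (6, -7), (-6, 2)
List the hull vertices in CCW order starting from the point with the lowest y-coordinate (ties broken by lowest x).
Hull (CCW) = [(4, -10), (9, -10), (-2, 10), (-6, 2), (-4, -5)]

Graham scan procedure:
  1. Find the pivot p₀ = point with lowest y (tie → lowest x): (4, -10).
  2. Sort the remaining points by polar angle around p₀.
  3. Walk through sorted points, maintaining a stack; pop the top while the last three entries make a non-left turn (cross product ≤ 0).
  4. Final stack is the convex hull in CCW order: (4, -10), (9, -10), (-2, 10), (-6, 2), (-4, -5).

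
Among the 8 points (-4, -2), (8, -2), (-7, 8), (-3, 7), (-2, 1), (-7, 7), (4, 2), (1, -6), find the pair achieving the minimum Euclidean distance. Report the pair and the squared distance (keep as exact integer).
Pair = ((-7, 8), (-7, 7)); squared distance = 1

Compute all C(8, 2) = 28 pairwise squared distances (x_i − x_j)² + (y_i − y_j)². The minimum is 1, attained by the pair ((-7, 8), (-7, 7)).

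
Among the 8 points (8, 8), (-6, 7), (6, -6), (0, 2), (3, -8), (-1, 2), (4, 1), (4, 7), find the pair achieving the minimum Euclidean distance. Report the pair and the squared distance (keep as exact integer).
Pair = ((0, 2), (-1, 2)); squared distance = 1

Compute all C(8, 2) = 28 pairwise squared distances (x_i − x_j)² + (y_i − y_j)². The minimum is 1, attained by the pair ((0, 2), (-1, 2)).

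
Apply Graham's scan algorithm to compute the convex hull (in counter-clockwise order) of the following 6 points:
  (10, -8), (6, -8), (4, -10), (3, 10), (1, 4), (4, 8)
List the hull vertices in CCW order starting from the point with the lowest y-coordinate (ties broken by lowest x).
Hull (CCW) = [(4, -10), (10, -8), (4, 8), (3, 10), (1, 4)]

Graham scan procedure:
  1. Find the pivot p₀ = point with lowest y (tie → lowest x): (4, -10).
  2. Sort the remaining points by polar angle around p₀.
  3. Walk through sorted points, maintaining a stack; pop the top while the last three entries make a non-left turn (cross product ≤ 0).
  4. Final stack is the convex hull in CCW order: (4, -10), (10, -8), (4, 8), (3, 10), (1, 4).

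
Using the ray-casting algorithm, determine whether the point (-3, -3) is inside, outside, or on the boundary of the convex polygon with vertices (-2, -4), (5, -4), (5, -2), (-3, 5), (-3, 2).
The point (-3, -3) lies strictly outside the polygon

Cast a horizontal ray to the right from the query point and count how many polygon edges it crosses (each edge strictly once or zero times, handled with the usual half-open convention). 
Parity of crossings → even ⇒ outside.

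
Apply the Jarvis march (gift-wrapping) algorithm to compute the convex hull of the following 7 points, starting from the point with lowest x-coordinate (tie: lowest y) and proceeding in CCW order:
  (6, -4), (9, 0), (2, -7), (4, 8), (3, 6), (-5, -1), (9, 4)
Hull (CCW) = [(-5, -1), (2, -7), (6, -4), (9, 0), (9, 4), (4, 8)]

Jarvis march: at each step, from the current hull vertex p, select the next vertex q as the point such that every other point lies strictly to the left of (or on) the directed line p → q. (Equivalently: for every other point r, the cross product (q − p) × (r − p) ≥ 0.)
Starting point (lowest x, tie lowest y): (-5, -1). Wrap until returning to start. Resulting hull: (-5, -1), (2, -7), (6, -4), (9, 0), (9, 4), (4, 8).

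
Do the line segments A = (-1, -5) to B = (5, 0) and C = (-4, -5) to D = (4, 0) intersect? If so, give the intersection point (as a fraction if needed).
No (intersection of containing lines falls outside at least one segment)

Parametrize and solve: t = 3/2, s = 3/2. At least one of these is outside [0, 1], so the segments do not intersect.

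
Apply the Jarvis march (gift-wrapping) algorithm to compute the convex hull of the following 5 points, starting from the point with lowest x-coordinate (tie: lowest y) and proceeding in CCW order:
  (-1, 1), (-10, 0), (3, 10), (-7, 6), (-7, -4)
Hull (CCW) = [(-10, 0), (-7, -4), (-1, 1), (3, 10), (-7, 6)]

Jarvis march: at each step, from the current hull vertex p, select the next vertex q as the point such that every other point lies strictly to the left of (or on) the directed line p → q. (Equivalently: for every other point r, the cross product (q − p) × (r − p) ≥ 0.)
Starting point (lowest x, tie lowest y): (-10, 0). Wrap until returning to start. Resulting hull: (-10, 0), (-7, -4), (-1, 1), (3, 10), (-7, 6).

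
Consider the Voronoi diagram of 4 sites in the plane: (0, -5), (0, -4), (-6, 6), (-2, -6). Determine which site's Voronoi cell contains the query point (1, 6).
Nearest site = (-6, 6)

The Voronoi cell of site s contains exactly those query points closer to s than to any other site. Compute squared distances from q = (1, 6) to each site:
  (-6 − 1)² + (6 − 6)² = 49
  (0 − 1)² + (-4 − 6)² = 101
  (0 − 1)² + (-5 − 6)² = 122
  (-2 − 1)² + (-6 − 6)² = 153
Minimum is attained by (-6, 6), so q lies in its Voronoi cell.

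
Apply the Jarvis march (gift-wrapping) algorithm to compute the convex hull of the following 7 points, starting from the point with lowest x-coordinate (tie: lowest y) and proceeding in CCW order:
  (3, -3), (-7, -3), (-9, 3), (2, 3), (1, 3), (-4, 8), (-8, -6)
Hull (CCW) = [(-9, 3), (-8, -6), (3, -3), (2, 3), (-4, 8)]

Jarvis march: at each step, from the current hull vertex p, select the next vertex q as the point such that every other point lies strictly to the left of (or on) the directed line p → q. (Equivalently: for every other point r, the cross product (q − p) × (r − p) ≥ 0.)
Starting point (lowest x, tie lowest y): (-9, 3). Wrap until returning to start. Resulting hull: (-9, 3), (-8, -6), (3, -3), (2, 3), (-4, 8).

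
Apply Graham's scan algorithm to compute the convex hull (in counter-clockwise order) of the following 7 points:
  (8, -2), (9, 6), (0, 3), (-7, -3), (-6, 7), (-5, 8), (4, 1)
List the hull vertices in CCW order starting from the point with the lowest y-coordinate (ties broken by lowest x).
Hull (CCW) = [(-7, -3), (8, -2), (9, 6), (-5, 8), (-6, 7)]

Graham scan procedure:
  1. Find the pivot p₀ = point with lowest y (tie → lowest x): (-7, -3).
  2. Sort the remaining points by polar angle around p₀.
  3. Walk through sorted points, maintaining a stack; pop the top while the last three entries make a non-left turn (cross product ≤ 0).
  4. Final stack is the convex hull in CCW order: (-7, -3), (8, -2), (9, 6), (-5, 8), (-6, 7).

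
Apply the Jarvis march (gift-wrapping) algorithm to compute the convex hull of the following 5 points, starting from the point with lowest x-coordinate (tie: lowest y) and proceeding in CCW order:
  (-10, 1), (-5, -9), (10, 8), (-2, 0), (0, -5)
Hull (CCW) = [(-10, 1), (-5, -9), (0, -5), (10, 8)]

Jarvis march: at each step, from the current hull vertex p, select the next vertex q as the point such that every other point lies strictly to the left of (or on) the directed line p → q. (Equivalently: for every other point r, the cross product (q − p) × (r − p) ≥ 0.)
Starting point (lowest x, tie lowest y): (-10, 1). Wrap until returning to start. Resulting hull: (-10, 1), (-5, -9), (0, -5), (10, 8).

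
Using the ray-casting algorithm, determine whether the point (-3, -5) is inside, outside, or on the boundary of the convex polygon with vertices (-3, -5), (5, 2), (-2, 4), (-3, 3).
The point (-3, -5) lies on the polygon boundary

Boundary check: the query satisfies the collinearity and bounding-box conditions for some polygon edge, so it lies exactly on the boundary.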